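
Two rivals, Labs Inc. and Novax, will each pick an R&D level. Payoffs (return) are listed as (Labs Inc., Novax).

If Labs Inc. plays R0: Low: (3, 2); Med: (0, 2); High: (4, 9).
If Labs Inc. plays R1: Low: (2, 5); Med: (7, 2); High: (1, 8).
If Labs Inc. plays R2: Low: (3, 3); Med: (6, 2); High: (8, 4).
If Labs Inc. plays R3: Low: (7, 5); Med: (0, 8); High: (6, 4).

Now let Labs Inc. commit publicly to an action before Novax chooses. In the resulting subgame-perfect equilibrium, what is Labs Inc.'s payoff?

Backward induction with Labs Inc. moving first.
- R0: Novax compares 2, 2, 9 and picks High; Labs Inc. would get 4.
- R1: Novax compares 5, 2, 8 and picks High; Labs Inc. would get 1.
- R2: Novax compares 3, 2, 4 and picks High; Labs Inc. would get 8.
- R3: Novax compares 5, 8, 4 and picks Med; Labs Inc. would get 0.
Labs Inc.'s induced payoffs are 4, 1, 8, 0, so Labs Inc. commits to R2. Subgame-perfect outcome: (R2, High) with payoffs (8, 4).

8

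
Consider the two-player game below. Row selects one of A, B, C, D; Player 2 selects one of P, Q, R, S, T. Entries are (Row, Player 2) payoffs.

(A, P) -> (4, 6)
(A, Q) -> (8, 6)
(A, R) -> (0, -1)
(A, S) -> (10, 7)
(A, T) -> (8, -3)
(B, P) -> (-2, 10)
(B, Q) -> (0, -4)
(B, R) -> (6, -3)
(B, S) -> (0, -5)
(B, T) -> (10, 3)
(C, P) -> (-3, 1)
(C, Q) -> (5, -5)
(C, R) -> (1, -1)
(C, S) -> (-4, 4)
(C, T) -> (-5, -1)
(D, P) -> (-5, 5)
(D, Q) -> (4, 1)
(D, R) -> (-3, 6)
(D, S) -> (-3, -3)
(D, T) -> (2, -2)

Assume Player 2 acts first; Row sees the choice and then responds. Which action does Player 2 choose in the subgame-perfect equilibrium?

S

Solve by backward induction (Player 2 leads).
- P: Row compares 4, -2, -3, -5 and picks A; Player 2 would get 6.
- Q: Row compares 8, 0, 5, 4 and picks A; Player 2 would get 6.
- R: Row compares 0, 6, 1, -3 and picks B; Player 2 would get -3.
- S: Row compares 10, 0, -4, -3 and picks A; Player 2 would get 7.
- T: Row compares 8, 10, -5, 2 and picks B; Player 2 would get 3.
Maximizing over 6, 6, -3, 7, 3, Player 2 chooses S. Subgame-perfect outcome: (A, S) with payoffs (10, 7).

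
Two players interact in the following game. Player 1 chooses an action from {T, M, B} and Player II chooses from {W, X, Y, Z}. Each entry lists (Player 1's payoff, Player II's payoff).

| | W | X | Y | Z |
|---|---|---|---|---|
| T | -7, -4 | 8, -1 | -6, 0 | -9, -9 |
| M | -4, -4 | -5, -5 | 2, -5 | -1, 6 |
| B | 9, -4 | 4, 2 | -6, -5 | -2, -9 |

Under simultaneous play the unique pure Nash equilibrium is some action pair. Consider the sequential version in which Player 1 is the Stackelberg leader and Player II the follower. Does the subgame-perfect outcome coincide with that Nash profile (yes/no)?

no

Backward induction with Player 1 moving first.
- T → Player II plays Y (best of -4, -1, 0, -9); Player 1 gets -6.
- M → Player II plays Z (best of -4, -5, -5, 6); Player 1 gets -1.
- B → Player II plays X (best of -4, 2, -5, -9); Player 1 gets 4.
Player 1's induced payoffs are -6, -1, 4, so Player 1 commits to B. Subgame-perfect outcome: (B, X) with payoffs (4, 2).
Now find the simultaneous Nash equilibrium.
Player 1's best replies: W→B; X→T; Y→M; Z→M.
Player II's best replies: T→Y; M→Z; B→X.
Only (M, Z) has each player best-responding; Nash payoffs (-1, 6).
Sequential outcome (B, X) differs from the Nash profile (M, Z).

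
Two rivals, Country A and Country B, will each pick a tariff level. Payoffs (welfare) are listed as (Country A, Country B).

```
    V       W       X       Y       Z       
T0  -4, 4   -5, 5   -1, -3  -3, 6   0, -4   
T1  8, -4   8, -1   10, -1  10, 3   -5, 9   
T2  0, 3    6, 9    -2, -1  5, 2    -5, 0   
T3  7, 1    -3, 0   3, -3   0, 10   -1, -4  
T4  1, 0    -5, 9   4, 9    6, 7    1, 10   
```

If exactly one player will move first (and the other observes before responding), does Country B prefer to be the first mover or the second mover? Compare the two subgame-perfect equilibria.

first

If Country A leads: Country B's best replies are T0→Y, T1→Z, T2→W, T3→Y, T4→Z; Country A's induced payoffs -3, -5, 6, 0, 1; outcome (T2, W), payoffs (6, 9).
If Country B leads: Country A's best replies are V→T1, W→T1, X→T1, Y→T1, Z→T4; Country B's induced payoffs -4, -1, -1, 3, 10; outcome (T4, Z), payoffs (1, 10).
Country B gets 10 moving first and 9 moving second, so Country B prefers to move first.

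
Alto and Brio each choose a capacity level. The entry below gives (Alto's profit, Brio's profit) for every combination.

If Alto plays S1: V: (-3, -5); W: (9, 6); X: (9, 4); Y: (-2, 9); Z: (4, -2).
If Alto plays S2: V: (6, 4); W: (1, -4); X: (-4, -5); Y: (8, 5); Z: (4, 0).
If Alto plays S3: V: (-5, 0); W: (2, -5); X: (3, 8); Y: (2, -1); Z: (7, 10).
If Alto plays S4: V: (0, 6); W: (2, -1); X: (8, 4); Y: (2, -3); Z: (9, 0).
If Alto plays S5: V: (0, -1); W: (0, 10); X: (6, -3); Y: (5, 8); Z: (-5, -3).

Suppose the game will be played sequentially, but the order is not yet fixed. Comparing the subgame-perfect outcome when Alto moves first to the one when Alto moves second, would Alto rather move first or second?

If Alto leads: Brio's best replies are S1→Y, S2→Y, S3→Z, S4→V, S5→W; Alto's induced payoffs -2, 8, 7, 0, 0; outcome (S2, Y), payoffs (8, 5).
If Brio leads: Alto's best replies are V→S2, W→S1, X→S1, Y→S2, Z→S4; Brio's induced payoffs 4, 6, 4, 5, 0; outcome (S1, W), payoffs (9, 6).
Alto gets 8 moving first and 9 moving second, so Alto prefers to move second.

second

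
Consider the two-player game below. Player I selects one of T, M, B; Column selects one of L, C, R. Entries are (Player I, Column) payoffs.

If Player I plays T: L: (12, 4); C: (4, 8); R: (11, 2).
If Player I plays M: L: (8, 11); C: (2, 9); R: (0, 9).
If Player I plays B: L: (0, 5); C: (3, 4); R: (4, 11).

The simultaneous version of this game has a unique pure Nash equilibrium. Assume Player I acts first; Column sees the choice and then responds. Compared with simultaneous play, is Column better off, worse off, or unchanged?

better off

Column best-responds to each possible Player I move:
- T: BR = C, leader payoff 4.
- M: BR = L, leader payoff 8.
- B: BR = R, leader payoff 4.
Player I's induced payoffs are 4, 8, 4, so Player I commits to M. Subgame-perfect outcome: (M, L) with payoffs (8, 11).
For the simultaneous game, intersect best replies.
Player I's best replies: L→T; C→T; R→T.
Column's best replies: T→C; M→L; B→R.
The unique mutual best reply is (T, C), giving (4, 8).
Column earns 11 sequentially versus 8 at the Nash outcome: better off.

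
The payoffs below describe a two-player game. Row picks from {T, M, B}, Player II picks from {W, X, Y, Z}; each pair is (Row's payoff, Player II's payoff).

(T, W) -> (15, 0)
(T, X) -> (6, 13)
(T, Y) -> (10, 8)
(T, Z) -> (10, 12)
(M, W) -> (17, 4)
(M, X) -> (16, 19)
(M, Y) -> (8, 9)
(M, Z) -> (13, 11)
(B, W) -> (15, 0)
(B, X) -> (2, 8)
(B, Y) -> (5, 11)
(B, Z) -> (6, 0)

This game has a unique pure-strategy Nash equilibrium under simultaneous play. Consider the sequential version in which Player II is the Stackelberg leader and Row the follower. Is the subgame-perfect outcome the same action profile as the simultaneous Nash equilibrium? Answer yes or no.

yes

Work backward from Row's decision.
- W: Row compares 15, 17, 15 and picks M; Player II would get 4.
- X: Row compares 6, 16, 2 and picks M; Player II would get 19.
- Y: Row compares 10, 8, 5 and picks T; Player II would get 8.
- Z: Row compares 10, 13, 6 and picks M; Player II would get 11.
Maximizing over 4, 19, 8, 11, Player II chooses X. Subgame-perfect outcome: (M, X) with payoffs (16, 19).
Now find the simultaneous Nash equilibrium.
Row's best replies: W→M; X→M; Y→T; Z→M.
Player II's best replies: T→X; M→X; B→Y.
The unique mutual best reply is (M, X), giving (16, 19).
Sequential outcome (M, X) coincides with the Nash profile (M, X).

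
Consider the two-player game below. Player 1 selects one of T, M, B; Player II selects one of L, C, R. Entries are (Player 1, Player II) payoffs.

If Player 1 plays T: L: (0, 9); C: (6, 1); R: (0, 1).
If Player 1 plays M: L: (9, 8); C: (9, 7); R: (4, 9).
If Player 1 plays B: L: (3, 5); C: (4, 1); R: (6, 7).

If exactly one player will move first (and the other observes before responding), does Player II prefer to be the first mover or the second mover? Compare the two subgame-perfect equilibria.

If Player 1 leads: Player II's best replies are T→L, M→R, B→R; Player 1's induced payoffs 0, 4, 6; outcome (B, R), payoffs (6, 7).
If Player II leads: Player 1's best replies are L→M, C→M, R→B; Player II's induced payoffs 8, 7, 7; outcome (M, L), payoffs (9, 8).
Player II gets 8 moving first and 7 moving second, so Player II prefers to move first.

first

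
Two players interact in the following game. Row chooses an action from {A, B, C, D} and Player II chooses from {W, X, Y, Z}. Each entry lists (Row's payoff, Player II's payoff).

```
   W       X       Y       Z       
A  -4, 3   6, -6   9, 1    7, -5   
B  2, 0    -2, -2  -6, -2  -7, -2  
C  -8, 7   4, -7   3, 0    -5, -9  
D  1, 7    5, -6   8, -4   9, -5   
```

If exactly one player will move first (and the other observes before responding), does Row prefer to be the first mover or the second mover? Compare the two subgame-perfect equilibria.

second

If Row leads: Player II's best replies are A→W, B→W, C→W, D→W; Row's induced payoffs -4, 2, -8, 1; outcome (B, W), payoffs (2, 0).
If Player II leads: Row's best replies are W→B, X→A, Y→A, Z→D; Player II's induced payoffs 0, -6, 1, -5; outcome (A, Y), payoffs (9, 1).
Row gets 2 moving first and 9 moving second, so Row prefers to move second.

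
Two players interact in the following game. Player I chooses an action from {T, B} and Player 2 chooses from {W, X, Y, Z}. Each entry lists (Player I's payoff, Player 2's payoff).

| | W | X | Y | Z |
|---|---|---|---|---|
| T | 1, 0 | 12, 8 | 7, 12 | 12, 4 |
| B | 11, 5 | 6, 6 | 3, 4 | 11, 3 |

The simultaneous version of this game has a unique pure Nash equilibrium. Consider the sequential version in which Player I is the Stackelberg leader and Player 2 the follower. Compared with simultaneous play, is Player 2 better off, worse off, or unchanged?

Solve by backward induction (Player I leads).
- T → Player 2 plays Y (best of 0, 8, 12, 4); Player I gets 7.
- B → Player 2 plays X (best of 5, 6, 4, 3); Player I gets 6.
Maximizing over 7, 6, Player I chooses T. Subgame-perfect outcome: (T, Y) with payoffs (7, 12).
For the simultaneous game, intersect best replies.
Player I's best replies: W→B; X→T; Y→T; Z→T.
Player 2's best replies: T→Y; B→X.
The unique mutual best reply is (T, Y), giving (7, 12).
Player 2 earns 12 sequentially versus 12 at the Nash outcome: unchanged.

unchanged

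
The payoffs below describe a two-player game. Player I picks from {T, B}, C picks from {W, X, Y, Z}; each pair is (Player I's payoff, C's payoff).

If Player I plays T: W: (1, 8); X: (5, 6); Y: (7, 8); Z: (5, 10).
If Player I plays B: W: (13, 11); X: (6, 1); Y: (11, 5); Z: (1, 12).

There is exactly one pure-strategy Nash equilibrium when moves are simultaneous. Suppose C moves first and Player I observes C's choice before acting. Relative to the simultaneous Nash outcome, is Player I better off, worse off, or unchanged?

better off

Backward induction with C moving first.
- W: BR = B, leader payoff 11.
- X: BR = B, leader payoff 1.
- Y: BR = B, leader payoff 5.
- Z: BR = T, leader payoff 10.
Among 11, 1, 5, 10, the best is 11 at W. Subgame-perfect outcome: (B, W) with payoffs (13, 11).
Now find the simultaneous Nash equilibrium.
Player I's best replies: W→B; X→B; Y→B; Z→T.
C's best replies: T→Z; B→Z.
The unique mutual best reply is (T, Z), giving (5, 10).
Player I earns 13 sequentially versus 5 at the Nash outcome: better off.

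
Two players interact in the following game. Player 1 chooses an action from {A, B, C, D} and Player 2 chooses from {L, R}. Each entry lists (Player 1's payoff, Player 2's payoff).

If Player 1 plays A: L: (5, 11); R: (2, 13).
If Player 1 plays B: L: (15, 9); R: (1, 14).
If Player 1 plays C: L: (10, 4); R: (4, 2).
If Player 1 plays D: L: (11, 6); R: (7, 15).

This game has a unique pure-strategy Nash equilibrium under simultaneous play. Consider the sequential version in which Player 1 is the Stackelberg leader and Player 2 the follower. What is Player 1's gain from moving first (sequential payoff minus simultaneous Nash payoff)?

3

Player 2 best-responds to each possible Player 1 move:
- A: BR = R, leader payoff 2.
- B: BR = R, leader payoff 1.
- C: BR = L, leader payoff 10.
- D: BR = R, leader payoff 7.
Among 2, 1, 10, 7, the best is 10 at C. Subgame-perfect outcome: (C, L) with payoffs (10, 4).
Now find the simultaneous Nash equilibrium.
Player 1's best replies: L→B; R→D.
Player 2's best replies: A→R; B→R; C→L; D→R.
The unique mutual best reply is (D, R), giving (7, 15).
Player 1's commitment gain: 10 − 7 = 3.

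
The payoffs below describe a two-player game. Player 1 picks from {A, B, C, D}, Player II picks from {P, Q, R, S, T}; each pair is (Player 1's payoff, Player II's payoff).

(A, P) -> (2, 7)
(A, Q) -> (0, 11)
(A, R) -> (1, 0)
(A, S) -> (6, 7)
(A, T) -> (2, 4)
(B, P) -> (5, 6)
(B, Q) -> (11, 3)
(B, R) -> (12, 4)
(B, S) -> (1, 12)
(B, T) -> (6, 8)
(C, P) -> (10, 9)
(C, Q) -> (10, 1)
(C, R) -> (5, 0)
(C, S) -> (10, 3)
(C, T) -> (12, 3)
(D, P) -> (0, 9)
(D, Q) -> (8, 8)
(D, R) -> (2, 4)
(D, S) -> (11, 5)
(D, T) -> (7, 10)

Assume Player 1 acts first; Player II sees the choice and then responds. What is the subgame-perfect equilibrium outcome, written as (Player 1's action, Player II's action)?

Solve by backward induction (Player 1 leads).
- A: BR = Q, leader payoff 0.
- B: BR = S, leader payoff 1.
- C: BR = P, leader payoff 10.
- D: BR = T, leader payoff 7.
Among 0, 1, 10, 7, the best is 10 at C. Subgame-perfect outcome: (C, P) with payoffs (10, 9).

(C, P)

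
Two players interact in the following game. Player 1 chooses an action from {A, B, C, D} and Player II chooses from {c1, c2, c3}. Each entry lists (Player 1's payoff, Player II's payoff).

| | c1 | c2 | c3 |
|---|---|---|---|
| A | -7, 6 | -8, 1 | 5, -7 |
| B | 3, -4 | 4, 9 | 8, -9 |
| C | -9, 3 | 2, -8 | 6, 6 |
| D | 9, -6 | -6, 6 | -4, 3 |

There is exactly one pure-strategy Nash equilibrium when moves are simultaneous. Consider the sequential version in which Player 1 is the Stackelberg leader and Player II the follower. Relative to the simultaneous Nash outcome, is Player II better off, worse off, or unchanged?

Backward induction with Player 1 moving first.
- A → Player II plays c1 (best of 6, 1, -7); Player 1 gets -7.
- B → Player II plays c2 (best of -4, 9, -9); Player 1 gets 4.
- C → Player II plays c3 (best of 3, -8, 6); Player 1 gets 6.
- D → Player II plays c2 (best of -6, 6, 3); Player 1 gets -6.
Maximizing over -7, 4, 6, -6, Player 1 chooses C. Subgame-perfect outcome: (C, c3) with payoffs (6, 6).
Under simultaneous play:
Player 1's best replies: c1→D; c2→B; c3→B.
Player II's best replies: A→c1; B→c2; C→c3; D→c2.
Only (B, c2) has each player best-responding; Nash payoffs (4, 9).
Player II earns 6 sequentially versus 9 at the Nash outcome: worse off.

worse off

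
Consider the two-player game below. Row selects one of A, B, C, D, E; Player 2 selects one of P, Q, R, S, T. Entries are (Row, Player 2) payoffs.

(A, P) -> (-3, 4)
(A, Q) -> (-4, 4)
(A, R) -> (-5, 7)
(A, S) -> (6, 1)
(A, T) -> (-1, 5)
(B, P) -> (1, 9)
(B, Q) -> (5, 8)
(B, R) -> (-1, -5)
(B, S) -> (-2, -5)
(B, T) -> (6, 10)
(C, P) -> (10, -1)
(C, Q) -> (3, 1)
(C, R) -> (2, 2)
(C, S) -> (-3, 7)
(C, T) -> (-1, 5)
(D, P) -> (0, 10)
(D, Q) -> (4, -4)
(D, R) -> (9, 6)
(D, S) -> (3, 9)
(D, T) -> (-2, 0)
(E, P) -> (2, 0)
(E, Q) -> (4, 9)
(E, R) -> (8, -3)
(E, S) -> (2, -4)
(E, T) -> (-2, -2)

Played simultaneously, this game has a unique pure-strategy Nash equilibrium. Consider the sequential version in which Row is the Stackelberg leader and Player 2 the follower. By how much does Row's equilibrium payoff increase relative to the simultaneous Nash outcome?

0

Backward induction with Row moving first.
- A → Player 2 plays R (best of 4, 4, 7, 1, 5); Row gets -5.
- B → Player 2 plays T (best of 9, 8, -5, -5, 10); Row gets 6.
- C → Player 2 plays S (best of -1, 1, 2, 7, 5); Row gets -3.
- D → Player 2 plays P (best of 10, -4, 6, 9, 0); Row gets 0.
- E → Player 2 plays Q (best of 0, 9, -3, -4, -2); Row gets 4.
Among -5, 6, -3, 0, 4, the best is 6 at B. Subgame-perfect outcome: (B, T) with payoffs (6, 10).
Under simultaneous play:
Row's best replies: P→C; Q→B; R→D; S→A; T→B.
Player 2's best replies: A→R; B→T; C→S; D→P; E→Q.
Only (B, T) has each player best-responding; Nash payoffs (6, 10).
Row's commitment gain: 6 − 6 = 0.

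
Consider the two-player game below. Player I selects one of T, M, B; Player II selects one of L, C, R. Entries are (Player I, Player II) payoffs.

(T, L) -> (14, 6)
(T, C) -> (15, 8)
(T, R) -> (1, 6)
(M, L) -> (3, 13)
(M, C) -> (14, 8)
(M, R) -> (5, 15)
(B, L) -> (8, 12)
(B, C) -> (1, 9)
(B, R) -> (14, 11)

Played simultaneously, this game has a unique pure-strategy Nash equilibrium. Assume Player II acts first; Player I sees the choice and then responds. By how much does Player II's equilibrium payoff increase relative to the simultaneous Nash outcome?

3

Solve by backward induction (Player II leads).
- L → Player I plays T (best of 14, 3, 8); Player II gets 6.
- C → Player I plays T (best of 15, 14, 1); Player II gets 8.
- R → Player I plays B (best of 1, 5, 14); Player II gets 11.
Among 6, 8, 11, the best is 11 at R. Subgame-perfect outcome: (B, R) with payoffs (14, 11).
Under simultaneous play:
Player I's best replies: L→T; C→T; R→B.
Player II's best replies: T→C; M→R; B→L.
Only (T, C) has each player best-responding; Nash payoffs (15, 8).
Player II's commitment gain: 11 − 8 = 3.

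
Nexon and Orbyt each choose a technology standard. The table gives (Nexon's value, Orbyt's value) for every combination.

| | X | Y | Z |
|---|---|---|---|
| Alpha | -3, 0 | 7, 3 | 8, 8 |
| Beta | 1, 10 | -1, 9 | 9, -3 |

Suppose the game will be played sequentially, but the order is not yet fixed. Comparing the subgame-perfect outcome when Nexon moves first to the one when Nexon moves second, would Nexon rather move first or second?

If Nexon leads: Orbyt's best replies are Alpha→Z, Beta→X; Nexon's induced payoffs 8, 1; outcome (Alpha, Z), payoffs (8, 8).
If Orbyt leads: Nexon's best replies are X→Beta, Y→Alpha, Z→Beta; Orbyt's induced payoffs 10, 3, -3; outcome (Beta, X), payoffs (1, 10).
Nexon gets 8 moving first and 1 moving second, so Nexon prefers to move first.

first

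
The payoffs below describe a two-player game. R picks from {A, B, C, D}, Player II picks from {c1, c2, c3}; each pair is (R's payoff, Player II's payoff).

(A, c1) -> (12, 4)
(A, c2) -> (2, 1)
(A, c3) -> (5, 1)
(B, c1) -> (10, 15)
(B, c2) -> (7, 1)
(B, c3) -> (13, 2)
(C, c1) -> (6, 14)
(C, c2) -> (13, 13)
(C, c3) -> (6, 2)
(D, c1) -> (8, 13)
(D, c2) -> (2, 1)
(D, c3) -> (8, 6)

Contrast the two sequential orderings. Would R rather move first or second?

second

If R leads: Player II's best replies are A→c1, B→c1, C→c1, D→c1; R's induced payoffs 12, 10, 6, 8; outcome (A, c1), payoffs (12, 4).
If Player II leads: R's best replies are c1→A, c2→C, c3→B; Player II's induced payoffs 4, 13, 2; outcome (C, c2), payoffs (13, 13).
R gets 12 moving first and 13 moving second, so R prefers to move second.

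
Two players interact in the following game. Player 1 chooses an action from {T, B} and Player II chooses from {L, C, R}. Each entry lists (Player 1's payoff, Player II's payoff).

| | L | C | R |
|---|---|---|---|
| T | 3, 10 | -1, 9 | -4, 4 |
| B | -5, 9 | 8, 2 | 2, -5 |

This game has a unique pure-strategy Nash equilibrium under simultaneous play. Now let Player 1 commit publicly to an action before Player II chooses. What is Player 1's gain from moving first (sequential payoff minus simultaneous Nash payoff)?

0

Work backward from Player II's decision.
- T: BR = L, leader payoff 3.
- B: BR = L, leader payoff -5.
Player 1's induced payoffs are 3, -5, so Player 1 commits to T. Subgame-perfect outcome: (T, L) with payoffs (3, 10).
Now find the simultaneous Nash equilibrium.
Player 1's best replies: L→T; C→B; R→B.
Player II's best replies: T→L; B→L.
Only (T, L) has each player best-responding; Nash payoffs (3, 10).
Player 1's commitment gain: 3 − 3 = 0.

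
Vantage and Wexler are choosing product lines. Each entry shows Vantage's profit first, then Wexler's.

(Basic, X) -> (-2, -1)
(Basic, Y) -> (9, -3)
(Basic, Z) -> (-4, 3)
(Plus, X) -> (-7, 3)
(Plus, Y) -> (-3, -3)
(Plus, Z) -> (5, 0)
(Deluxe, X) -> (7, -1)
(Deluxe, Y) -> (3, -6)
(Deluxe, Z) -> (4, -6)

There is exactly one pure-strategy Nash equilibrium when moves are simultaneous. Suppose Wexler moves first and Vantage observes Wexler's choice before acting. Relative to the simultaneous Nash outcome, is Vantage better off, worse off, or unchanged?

Backward induction with Wexler moving first.
- X: Vantage compares -2, -7, 7 and picks Deluxe; Wexler would get -1.
- Y: Vantage compares 9, -3, 3 and picks Basic; Wexler would get -3.
- Z: Vantage compares -4, 5, 4 and picks Plus; Wexler would get 0.
Among -1, -3, 0, the best is 0 at Z. Subgame-perfect outcome: (Plus, Z) with payoffs (5, 0).
For the simultaneous game, intersect best replies.
Vantage's best replies: X→Deluxe; Y→Basic; Z→Plus.
Wexler's best replies: Basic→Z; Plus→X; Deluxe→X.
Only (Deluxe, X) has each player best-responding; Nash payoffs (7, -1).
Vantage earns 5 sequentially versus 7 at the Nash outcome: worse off.

worse off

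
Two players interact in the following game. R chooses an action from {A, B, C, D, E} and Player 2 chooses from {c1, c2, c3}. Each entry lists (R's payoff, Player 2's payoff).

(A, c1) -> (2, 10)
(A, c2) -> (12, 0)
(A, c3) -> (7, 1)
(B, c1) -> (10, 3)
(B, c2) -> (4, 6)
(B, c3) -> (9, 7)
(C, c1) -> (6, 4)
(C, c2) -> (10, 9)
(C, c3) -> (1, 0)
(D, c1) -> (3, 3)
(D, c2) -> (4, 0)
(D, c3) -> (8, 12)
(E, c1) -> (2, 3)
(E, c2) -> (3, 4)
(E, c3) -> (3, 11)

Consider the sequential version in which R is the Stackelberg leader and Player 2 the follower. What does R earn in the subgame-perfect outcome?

10

Work backward from Player 2's decision.
- A: Player 2 compares 10, 0, 1 and picks c1; R would get 2.
- B: Player 2 compares 3, 6, 7 and picks c3; R would get 9.
- C: Player 2 compares 4, 9, 0 and picks c2; R would get 10.
- D: Player 2 compares 3, 0, 12 and picks c3; R would get 8.
- E: Player 2 compares 3, 4, 11 and picks c3; R would get 3.
R's induced payoffs are 2, 9, 10, 8, 3, so R commits to C. Subgame-perfect outcome: (C, c2) with payoffs (10, 9).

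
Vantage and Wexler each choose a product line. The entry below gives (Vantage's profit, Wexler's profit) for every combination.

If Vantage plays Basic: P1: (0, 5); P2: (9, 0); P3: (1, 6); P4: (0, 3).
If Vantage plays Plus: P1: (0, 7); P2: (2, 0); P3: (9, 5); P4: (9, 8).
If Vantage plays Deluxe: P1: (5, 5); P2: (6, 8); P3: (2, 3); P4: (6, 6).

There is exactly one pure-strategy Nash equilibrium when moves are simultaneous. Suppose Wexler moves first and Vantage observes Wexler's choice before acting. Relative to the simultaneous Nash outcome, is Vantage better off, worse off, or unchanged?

Vantage best-responds to each possible Wexler move:
- P1 → Vantage plays Deluxe (best of 0, 0, 5); Wexler gets 5.
- P2 → Vantage plays Basic (best of 9, 2, 6); Wexler gets 0.
- P3 → Vantage plays Plus (best of 1, 9, 2); Wexler gets 5.
- P4 → Vantage plays Plus (best of 0, 9, 6); Wexler gets 8.
Among 5, 0, 5, 8, the best is 8 at P4. Subgame-perfect outcome: (Plus, P4) with payoffs (9, 8).
Now find the simultaneous Nash equilibrium.
Vantage's best replies: P1→Deluxe; P2→Basic; P3→Plus; P4→Plus.
Wexler's best replies: Basic→P3; Plus→P4; Deluxe→P2.
Only (Plus, P4) has each player best-responding; Nash payoffs (9, 8).
Vantage earns 9 sequentially versus 9 at the Nash outcome: unchanged.

unchanged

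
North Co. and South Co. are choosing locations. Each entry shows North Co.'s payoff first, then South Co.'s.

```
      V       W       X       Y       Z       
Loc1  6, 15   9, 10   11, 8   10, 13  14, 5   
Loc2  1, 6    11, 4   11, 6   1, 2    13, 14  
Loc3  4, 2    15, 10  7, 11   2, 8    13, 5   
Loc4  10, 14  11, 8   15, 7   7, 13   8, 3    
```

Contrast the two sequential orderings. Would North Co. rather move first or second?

If North Co. leads: South Co.'s best replies are Loc1→V, Loc2→Z, Loc3→X, Loc4→V; North Co.'s induced payoffs 6, 13, 7, 10; outcome (Loc2, Z), payoffs (13, 14).
If South Co. leads: North Co.'s best replies are V→Loc4, W→Loc3, X→Loc4, Y→Loc1, Z→Loc1; South Co.'s induced payoffs 14, 10, 7, 13, 5; outcome (Loc4, V), payoffs (10, 14).
North Co. gets 13 moving first and 10 moving second, so North Co. prefers to move first.

first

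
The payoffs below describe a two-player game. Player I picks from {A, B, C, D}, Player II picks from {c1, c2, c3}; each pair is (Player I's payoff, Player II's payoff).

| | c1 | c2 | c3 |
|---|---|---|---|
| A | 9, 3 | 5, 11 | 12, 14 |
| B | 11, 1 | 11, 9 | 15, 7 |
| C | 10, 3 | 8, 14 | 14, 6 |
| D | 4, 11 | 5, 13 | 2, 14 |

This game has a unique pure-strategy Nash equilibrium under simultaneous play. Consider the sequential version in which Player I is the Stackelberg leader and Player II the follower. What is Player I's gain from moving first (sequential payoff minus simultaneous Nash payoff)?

Player II best-responds to each possible Player I move:
- A: BR = c3, leader payoff 12.
- B: BR = c2, leader payoff 11.
- C: BR = c2, leader payoff 8.
- D: BR = c3, leader payoff 2.
Maximizing over 12, 11, 8, 2, Player I chooses A. Subgame-perfect outcome: (A, c3) with payoffs (12, 14).
Under simultaneous play:
Player I's best replies: c1→B; c2→B; c3→B.
Player II's best replies: A→c3; B→c2; C→c2; D→c3.
The unique mutual best reply is (B, c2), giving (11, 9).
Player I's commitment gain: 12 − 11 = 1.

1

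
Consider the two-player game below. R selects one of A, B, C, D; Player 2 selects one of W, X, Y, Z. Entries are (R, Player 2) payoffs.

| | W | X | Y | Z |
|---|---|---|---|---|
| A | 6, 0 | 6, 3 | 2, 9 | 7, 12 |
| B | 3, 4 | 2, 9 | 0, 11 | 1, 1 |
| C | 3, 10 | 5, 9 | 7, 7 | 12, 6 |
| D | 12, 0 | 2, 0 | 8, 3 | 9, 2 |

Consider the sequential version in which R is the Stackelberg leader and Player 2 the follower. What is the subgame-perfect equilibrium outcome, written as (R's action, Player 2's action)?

Backward induction with R moving first.
- A: BR = Z, leader payoff 7.
- B: BR = Y, leader payoff 0.
- C: BR = W, leader payoff 3.
- D: BR = Y, leader payoff 8.
Among 7, 0, 3, 8, the best is 8 at D. Subgame-perfect outcome: (D, Y) with payoffs (8, 3).

(D, Y)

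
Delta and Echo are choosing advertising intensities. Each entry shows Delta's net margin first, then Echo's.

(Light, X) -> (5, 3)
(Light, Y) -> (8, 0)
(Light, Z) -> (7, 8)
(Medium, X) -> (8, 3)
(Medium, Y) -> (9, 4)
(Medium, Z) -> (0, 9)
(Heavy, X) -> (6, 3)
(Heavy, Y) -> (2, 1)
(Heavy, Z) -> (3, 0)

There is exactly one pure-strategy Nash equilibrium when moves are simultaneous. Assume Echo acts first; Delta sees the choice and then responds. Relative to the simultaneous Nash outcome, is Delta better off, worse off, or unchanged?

Backward induction with Echo moving first.
- X: Delta compares 5, 8, 6 and picks Medium; Echo would get 3.
- Y: Delta compares 8, 9, 2 and picks Medium; Echo would get 4.
- Z: Delta compares 7, 0, 3 and picks Light; Echo would get 8.
Echo's induced payoffs are 3, 4, 8, so Echo commits to Z. Subgame-perfect outcome: (Light, Z) with payoffs (7, 8).
Now find the simultaneous Nash equilibrium.
Delta's best replies: X→Medium; Y→Medium; Z→Light.
Echo's best replies: Light→Z; Medium→Z; Heavy→X.
Only (Light, Z) has each player best-responding; Nash payoffs (7, 8).
Delta earns 7 sequentially versus 7 at the Nash outcome: unchanged.

unchanged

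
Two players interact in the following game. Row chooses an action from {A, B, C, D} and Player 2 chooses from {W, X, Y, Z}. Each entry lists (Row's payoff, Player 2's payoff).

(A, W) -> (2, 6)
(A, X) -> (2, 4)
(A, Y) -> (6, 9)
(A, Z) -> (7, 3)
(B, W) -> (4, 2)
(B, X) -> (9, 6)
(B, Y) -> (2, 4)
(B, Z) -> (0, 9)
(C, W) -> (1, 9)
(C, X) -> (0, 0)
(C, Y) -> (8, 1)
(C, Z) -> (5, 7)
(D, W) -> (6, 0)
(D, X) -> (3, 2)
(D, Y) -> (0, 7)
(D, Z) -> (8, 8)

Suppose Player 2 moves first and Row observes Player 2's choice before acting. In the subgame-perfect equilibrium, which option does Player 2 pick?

Z

Row best-responds to each possible Player 2 move:
- W: BR = D, leader payoff 0.
- X: BR = B, leader payoff 6.
- Y: BR = C, leader payoff 1.
- Z: BR = D, leader payoff 8.
Player 2's induced payoffs are 0, 6, 1, 8, so Player 2 commits to Z. Subgame-perfect outcome: (D, Z) with payoffs (8, 8).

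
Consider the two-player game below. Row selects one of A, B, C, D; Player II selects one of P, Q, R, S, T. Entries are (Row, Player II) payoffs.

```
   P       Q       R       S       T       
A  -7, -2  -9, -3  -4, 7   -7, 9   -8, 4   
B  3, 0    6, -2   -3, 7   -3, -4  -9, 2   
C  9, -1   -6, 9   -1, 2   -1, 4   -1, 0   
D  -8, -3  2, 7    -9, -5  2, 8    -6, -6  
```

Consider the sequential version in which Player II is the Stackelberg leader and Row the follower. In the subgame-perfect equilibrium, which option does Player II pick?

Row best-responds to each possible Player II move:
- P: Row compares -7, 3, 9, -8 and picks C; Player II would get -1.
- Q: Row compares -9, 6, -6, 2 and picks B; Player II would get -2.
- R: Row compares -4, -3, -1, -9 and picks C; Player II would get 2.
- S: Row compares -7, -3, -1, 2 and picks D; Player II would get 8.
- T: Row compares -8, -9, -1, -6 and picks C; Player II would get 0.
Among -1, -2, 2, 8, 0, the best is 8 at S. Subgame-perfect outcome: (D, S) with payoffs (2, 8).

S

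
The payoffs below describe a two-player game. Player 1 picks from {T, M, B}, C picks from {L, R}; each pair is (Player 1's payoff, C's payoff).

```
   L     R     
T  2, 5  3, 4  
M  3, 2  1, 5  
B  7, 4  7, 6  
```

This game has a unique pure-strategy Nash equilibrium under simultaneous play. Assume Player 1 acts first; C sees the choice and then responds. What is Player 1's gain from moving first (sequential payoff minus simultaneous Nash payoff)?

0

Backward induction with Player 1 moving first.
- T → C plays L (best of 5, 4); Player 1 gets 2.
- M → C plays R (best of 2, 5); Player 1 gets 1.
- B → C plays R (best of 4, 6); Player 1 gets 7.
Among 2, 1, 7, the best is 7 at B. Subgame-perfect outcome: (B, R) with payoffs (7, 6).
Under simultaneous play:
Player 1's best replies: L→B; R→B.
C's best replies: T→L; M→R; B→R.
The unique mutual best reply is (B, R), giving (7, 6).
Player 1's commitment gain: 7 − 7 = 0.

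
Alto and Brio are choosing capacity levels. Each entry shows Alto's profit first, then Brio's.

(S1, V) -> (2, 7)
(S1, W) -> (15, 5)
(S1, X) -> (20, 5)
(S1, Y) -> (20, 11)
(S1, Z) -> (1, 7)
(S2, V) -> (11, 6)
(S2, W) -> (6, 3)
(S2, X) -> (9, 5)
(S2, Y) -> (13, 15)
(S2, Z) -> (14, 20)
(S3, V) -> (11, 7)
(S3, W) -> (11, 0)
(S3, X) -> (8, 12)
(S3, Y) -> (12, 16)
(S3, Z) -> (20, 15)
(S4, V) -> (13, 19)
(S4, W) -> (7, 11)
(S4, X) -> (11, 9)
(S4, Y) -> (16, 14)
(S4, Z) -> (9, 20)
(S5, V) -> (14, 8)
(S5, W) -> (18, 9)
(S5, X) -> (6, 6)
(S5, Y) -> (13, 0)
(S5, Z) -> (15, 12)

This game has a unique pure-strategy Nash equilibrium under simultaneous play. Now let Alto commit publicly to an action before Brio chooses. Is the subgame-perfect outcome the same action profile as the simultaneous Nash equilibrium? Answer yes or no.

Work backward from Brio's decision.
- S1: Brio compares 7, 5, 5, 11, 7 and picks Y; Alto would get 20.
- S2: Brio compares 6, 3, 5, 15, 20 and picks Z; Alto would get 14.
- S3: Brio compares 7, 0, 12, 16, 15 and picks Y; Alto would get 12.
- S4: Brio compares 19, 11, 9, 14, 20 and picks Z; Alto would get 9.
- S5: Brio compares 8, 9, 6, 0, 12 and picks Z; Alto would get 15.
Among 20, 14, 12, 9, 15, the best is 20 at S1. Subgame-perfect outcome: (S1, Y) with payoffs (20, 11).
Now find the simultaneous Nash equilibrium.
Alto's best replies: V→S5; W→S5; X→S1; Y→S1; Z→S3.
Brio's best replies: S1→Y; S2→Z; S3→Y; S4→Z; S5→Z.
Only (S1, Y) has each player best-responding; Nash payoffs (20, 11).
Sequential outcome (S1, Y) coincides with the Nash profile (S1, Y).

yes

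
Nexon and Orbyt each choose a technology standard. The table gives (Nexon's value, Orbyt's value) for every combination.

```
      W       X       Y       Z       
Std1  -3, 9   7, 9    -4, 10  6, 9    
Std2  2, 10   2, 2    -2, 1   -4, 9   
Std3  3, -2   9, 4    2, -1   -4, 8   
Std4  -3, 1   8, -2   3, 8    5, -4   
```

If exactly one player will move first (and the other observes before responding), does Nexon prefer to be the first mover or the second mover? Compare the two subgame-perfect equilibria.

second

If Nexon leads: Orbyt's best replies are Std1→Y, Std2→W, Std3→Z, Std4→Y; Nexon's induced payoffs -4, 2, -4, 3; outcome (Std4, Y), payoffs (3, 8).
If Orbyt leads: Nexon's best replies are W→Std3, X→Std3, Y→Std4, Z→Std1; Orbyt's induced payoffs -2, 4, 8, 9; outcome (Std1, Z), payoffs (6, 9).
Nexon gets 3 moving first and 6 moving second, so Nexon prefers to move second.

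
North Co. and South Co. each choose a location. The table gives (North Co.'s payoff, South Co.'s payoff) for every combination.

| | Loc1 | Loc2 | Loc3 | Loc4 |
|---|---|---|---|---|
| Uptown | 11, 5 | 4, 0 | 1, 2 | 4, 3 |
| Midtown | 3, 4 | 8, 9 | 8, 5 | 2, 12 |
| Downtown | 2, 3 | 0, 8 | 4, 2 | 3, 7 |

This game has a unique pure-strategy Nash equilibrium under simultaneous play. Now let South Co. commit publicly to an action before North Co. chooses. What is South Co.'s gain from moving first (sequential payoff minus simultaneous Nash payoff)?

Backward induction with South Co. moving first.
- Loc1: BR = Uptown, leader payoff 5.
- Loc2: BR = Midtown, leader payoff 9.
- Loc3: BR = Midtown, leader payoff 5.
- Loc4: BR = Uptown, leader payoff 3.
South Co.'s induced payoffs are 5, 9, 5, 3, so South Co. commits to Loc2. Subgame-perfect outcome: (Midtown, Loc2) with payoffs (8, 9).
Now find the simultaneous Nash equilibrium.
North Co.'s best replies: Loc1→Uptown; Loc2→Midtown; Loc3→Midtown; Loc4→Uptown.
South Co.'s best replies: Uptown→Loc1; Midtown→Loc4; Downtown→Loc2.
Only (Uptown, Loc1) has each player best-responding; Nash payoffs (11, 5).
South Co.'s commitment gain: 9 − 5 = 4.

4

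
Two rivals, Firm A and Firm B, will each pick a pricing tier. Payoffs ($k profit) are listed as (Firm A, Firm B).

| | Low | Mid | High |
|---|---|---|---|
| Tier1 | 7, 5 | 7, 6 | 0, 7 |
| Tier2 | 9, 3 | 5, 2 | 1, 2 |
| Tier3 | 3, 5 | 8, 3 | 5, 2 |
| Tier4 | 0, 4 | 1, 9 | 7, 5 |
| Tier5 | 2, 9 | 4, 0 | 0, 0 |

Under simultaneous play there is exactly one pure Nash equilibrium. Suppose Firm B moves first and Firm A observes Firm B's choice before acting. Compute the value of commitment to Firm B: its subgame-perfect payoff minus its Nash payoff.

Work backward from Firm A's decision.
- Low → Firm A plays Tier2 (best of 7, 9, 3, 0, 2); Firm B gets 3.
- Mid → Firm A plays Tier3 (best of 7, 5, 8, 1, 4); Firm B gets 3.
- High → Firm A plays Tier4 (best of 0, 1, 5, 7, 0); Firm B gets 5.
Maximizing over 3, 3, 5, Firm B chooses High. Subgame-perfect outcome: (Tier4, High) with payoffs (7, 5).
Now find the simultaneous Nash equilibrium.
Firm A's best replies: Low→Tier2; Mid→Tier3; High→Tier4.
Firm B's best replies: Tier1→High; Tier2→Low; Tier3→Low; Tier4→Mid; Tier5→Low.
Only (Tier2, Low) has each player best-responding; Nash payoffs (9, 3).
Firm B's commitment gain: 5 − 3 = 2.

2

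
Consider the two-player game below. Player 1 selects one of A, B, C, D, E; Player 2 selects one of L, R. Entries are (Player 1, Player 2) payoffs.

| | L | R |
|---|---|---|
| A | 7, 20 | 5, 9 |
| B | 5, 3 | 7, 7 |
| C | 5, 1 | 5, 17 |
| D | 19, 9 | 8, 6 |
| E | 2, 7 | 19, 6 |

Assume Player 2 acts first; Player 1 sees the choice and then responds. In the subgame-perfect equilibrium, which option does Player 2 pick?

Work backward from Player 1's decision.
- L: BR = D, leader payoff 9.
- R: BR = E, leader payoff 6.
Among 9, 6, the best is 9 at L. Subgame-perfect outcome: (D, L) with payoffs (19, 9).

L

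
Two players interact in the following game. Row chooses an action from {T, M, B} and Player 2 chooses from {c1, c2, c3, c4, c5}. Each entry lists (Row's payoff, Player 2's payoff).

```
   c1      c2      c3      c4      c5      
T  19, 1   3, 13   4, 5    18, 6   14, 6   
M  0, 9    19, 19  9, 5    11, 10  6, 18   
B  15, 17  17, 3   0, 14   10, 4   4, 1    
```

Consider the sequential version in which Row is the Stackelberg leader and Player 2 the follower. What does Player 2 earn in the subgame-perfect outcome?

Player 2 best-responds to each possible Row move:
- T → Player 2 plays c2 (best of 1, 13, 5, 6, 6); Row gets 3.
- M → Player 2 plays c2 (best of 9, 19, 5, 10, 18); Row gets 19.
- B → Player 2 plays c1 (best of 17, 3, 14, 4, 1); Row gets 15.
Maximizing over 3, 19, 15, Row chooses M. Subgame-perfect outcome: (M, c2) with payoffs (19, 19).

19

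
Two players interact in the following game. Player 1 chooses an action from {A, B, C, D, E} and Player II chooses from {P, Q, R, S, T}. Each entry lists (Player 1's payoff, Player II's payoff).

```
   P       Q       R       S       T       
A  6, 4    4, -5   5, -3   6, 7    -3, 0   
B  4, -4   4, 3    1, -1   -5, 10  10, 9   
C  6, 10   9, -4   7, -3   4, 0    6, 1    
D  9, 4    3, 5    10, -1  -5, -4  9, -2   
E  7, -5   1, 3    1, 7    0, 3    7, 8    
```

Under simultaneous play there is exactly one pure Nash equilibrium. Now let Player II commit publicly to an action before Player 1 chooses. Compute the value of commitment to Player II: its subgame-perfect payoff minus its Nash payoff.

2

Solve by backward induction (Player II leads).
- P: BR = D, leader payoff 4.
- Q: BR = C, leader payoff -4.
- R: BR = D, leader payoff -1.
- S: BR = A, leader payoff 7.
- T: BR = B, leader payoff 9.
Maximizing over 4, -4, -1, 7, 9, Player II chooses T. Subgame-perfect outcome: (B, T) with payoffs (10, 9).
Under simultaneous play:
Player 1's best replies: P→D; Q→C; R→D; S→A; T→B.
Player II's best replies: A→S; B→S; C→P; D→Q; E→T.
Only (A, S) has each player best-responding; Nash payoffs (6, 7).
Player II's commitment gain: 9 − 7 = 2.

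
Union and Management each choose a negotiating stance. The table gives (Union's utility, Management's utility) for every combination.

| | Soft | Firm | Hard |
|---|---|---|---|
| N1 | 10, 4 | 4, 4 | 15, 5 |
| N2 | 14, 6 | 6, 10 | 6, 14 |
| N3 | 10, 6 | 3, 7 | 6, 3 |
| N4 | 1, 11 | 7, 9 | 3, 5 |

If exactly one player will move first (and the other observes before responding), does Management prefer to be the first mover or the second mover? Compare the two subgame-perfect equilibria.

If Union leads: Management's best replies are N1→Hard, N2→Hard, N3→Firm, N4→Soft; Union's induced payoffs 15, 6, 3, 1; outcome (N1, Hard), payoffs (15, 5).
If Management leads: Union's best replies are Soft→N2, Firm→N4, Hard→N1; Management's induced payoffs 6, 9, 5; outcome (N4, Firm), payoffs (7, 9).
Management gets 9 moving first and 5 moving second, so Management prefers to move first.

first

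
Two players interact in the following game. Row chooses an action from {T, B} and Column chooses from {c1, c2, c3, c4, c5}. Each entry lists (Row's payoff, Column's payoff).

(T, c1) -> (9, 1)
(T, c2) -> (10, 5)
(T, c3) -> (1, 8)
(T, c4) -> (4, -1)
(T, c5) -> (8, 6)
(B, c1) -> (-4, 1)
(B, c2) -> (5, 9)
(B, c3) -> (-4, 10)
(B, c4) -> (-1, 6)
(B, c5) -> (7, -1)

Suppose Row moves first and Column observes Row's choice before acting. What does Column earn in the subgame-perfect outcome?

Column best-responds to each possible Row move:
- T → Column plays c3 (best of 1, 5, 8, -1, 6); Row gets 1.
- B → Column plays c3 (best of 1, 9, 10, 6, -1); Row gets -4.
Among 1, -4, the best is 1 at T. Subgame-perfect outcome: (T, c3) with payoffs (1, 8).

8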